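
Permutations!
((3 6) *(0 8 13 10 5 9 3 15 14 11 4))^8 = (0 15 5)(3 13 11)(4 6 10)(8 14 9)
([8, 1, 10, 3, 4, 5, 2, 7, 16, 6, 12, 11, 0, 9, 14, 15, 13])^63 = (16)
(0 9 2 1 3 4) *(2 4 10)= [9, 3, 1, 10, 0, 5, 6, 7, 8, 4, 2]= (0 9 4)(1 3 10 2)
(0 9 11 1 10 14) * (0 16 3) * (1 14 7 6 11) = (0 9 1 10 7 6 11 14 16 3) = [9, 10, 2, 0, 4, 5, 11, 6, 8, 1, 7, 14, 12, 13, 16, 15, 3]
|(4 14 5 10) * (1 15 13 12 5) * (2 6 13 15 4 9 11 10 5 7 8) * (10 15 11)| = |(1 4 14)(2 6 13 12 7 8)(9 10)(11 15)| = 6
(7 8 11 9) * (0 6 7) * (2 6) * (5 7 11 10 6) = (0 2 5 7 8 10 6 11 9) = [2, 1, 5, 3, 4, 7, 11, 8, 10, 0, 6, 9]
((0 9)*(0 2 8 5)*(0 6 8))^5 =((0 9 2)(5 6 8))^5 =(0 2 9)(5 8 6)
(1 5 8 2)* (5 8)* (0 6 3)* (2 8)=(8)(0 6 3)(1 2)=[6, 2, 1, 0, 4, 5, 3, 7, 8]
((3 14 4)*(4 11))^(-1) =((3 14 11 4))^(-1) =(3 4 11 14)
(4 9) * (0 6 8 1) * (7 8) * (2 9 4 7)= [6, 0, 9, 3, 4, 5, 2, 8, 1, 7]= (0 6 2 9 7 8 1)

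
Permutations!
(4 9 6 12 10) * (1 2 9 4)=(1 2 9 6 12 10)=[0, 2, 9, 3, 4, 5, 12, 7, 8, 6, 1, 11, 10]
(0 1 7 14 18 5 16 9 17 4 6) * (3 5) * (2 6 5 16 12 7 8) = [1, 8, 6, 16, 5, 12, 0, 14, 2, 17, 10, 11, 7, 13, 18, 15, 9, 4, 3] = (0 1 8 2 6)(3 16 9 17 4 5 12 7 14 18)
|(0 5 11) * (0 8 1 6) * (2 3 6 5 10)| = 20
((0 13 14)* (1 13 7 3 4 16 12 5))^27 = (0 1 16 7 13 12 3 14 5 4)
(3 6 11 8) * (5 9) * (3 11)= (3 6)(5 9)(8 11)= [0, 1, 2, 6, 4, 9, 3, 7, 11, 5, 10, 8]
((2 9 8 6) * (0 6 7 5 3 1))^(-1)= ((0 6 2 9 8 7 5 3 1))^(-1)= (0 1 3 5 7 8 9 2 6)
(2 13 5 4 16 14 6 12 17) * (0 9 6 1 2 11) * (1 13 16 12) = [9, 2, 16, 3, 12, 4, 1, 7, 8, 6, 10, 0, 17, 5, 13, 15, 14, 11] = (0 9 6 1 2 16 14 13 5 4 12 17 11)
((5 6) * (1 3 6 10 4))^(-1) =((1 3 6 5 10 4))^(-1) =(1 4 10 5 6 3)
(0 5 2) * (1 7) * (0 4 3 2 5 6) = (0 6)(1 7)(2 4 3) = [6, 7, 4, 2, 3, 5, 0, 1]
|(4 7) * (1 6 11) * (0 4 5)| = |(0 4 7 5)(1 6 11)| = 12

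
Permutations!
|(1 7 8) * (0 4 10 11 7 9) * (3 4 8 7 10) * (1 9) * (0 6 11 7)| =|(0 8 9 6 11 10 7)(3 4)| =14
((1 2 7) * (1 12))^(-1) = ((1 2 7 12))^(-1) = (1 12 7 2)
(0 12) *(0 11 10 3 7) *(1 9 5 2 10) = (0 12 11 1 9 5 2 10 3 7) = [12, 9, 10, 7, 4, 2, 6, 0, 8, 5, 3, 1, 11]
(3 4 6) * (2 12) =(2 12)(3 4 6) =[0, 1, 12, 4, 6, 5, 3, 7, 8, 9, 10, 11, 2]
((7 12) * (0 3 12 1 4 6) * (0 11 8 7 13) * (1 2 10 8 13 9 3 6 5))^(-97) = (0 13 11 6)(1 5 4)(2 7 8 10)(3 9 12)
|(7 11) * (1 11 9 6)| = |(1 11 7 9 6)| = 5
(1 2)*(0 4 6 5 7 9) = [4, 2, 1, 3, 6, 7, 5, 9, 8, 0] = (0 4 6 5 7 9)(1 2)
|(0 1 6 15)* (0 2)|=5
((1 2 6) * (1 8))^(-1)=(1 8 6 2)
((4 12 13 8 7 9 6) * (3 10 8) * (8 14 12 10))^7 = ((3 8 7 9 6 4 10 14 12 13))^7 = (3 14 6 8 12 4 7 13 10 9)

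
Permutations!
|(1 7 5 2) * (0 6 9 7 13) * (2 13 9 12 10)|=10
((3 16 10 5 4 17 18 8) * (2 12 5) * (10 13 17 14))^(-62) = ((2 12 5 4 14 10)(3 16 13 17 18 8))^(-62) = (2 14 5)(3 18 13)(4 12 10)(8 17 16)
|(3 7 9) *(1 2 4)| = 3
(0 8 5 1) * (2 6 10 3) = (0 8 5 1)(2 6 10 3) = [8, 0, 6, 2, 4, 1, 10, 7, 5, 9, 3]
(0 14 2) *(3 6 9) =(0 14 2)(3 6 9) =[14, 1, 0, 6, 4, 5, 9, 7, 8, 3, 10, 11, 12, 13, 2]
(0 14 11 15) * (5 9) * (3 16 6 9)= (0 14 11 15)(3 16 6 9 5)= [14, 1, 2, 16, 4, 3, 9, 7, 8, 5, 10, 15, 12, 13, 11, 0, 6]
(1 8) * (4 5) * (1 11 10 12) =[0, 8, 2, 3, 5, 4, 6, 7, 11, 9, 12, 10, 1] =(1 8 11 10 12)(4 5)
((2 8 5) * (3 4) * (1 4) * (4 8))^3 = (1 2)(3 5)(4 8)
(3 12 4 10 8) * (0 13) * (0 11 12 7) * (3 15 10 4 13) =(0 3 7)(8 15 10)(11 12 13) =[3, 1, 2, 7, 4, 5, 6, 0, 15, 9, 8, 12, 13, 11, 14, 10]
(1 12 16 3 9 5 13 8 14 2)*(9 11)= (1 12 16 3 11 9 5 13 8 14 2)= [0, 12, 1, 11, 4, 13, 6, 7, 14, 5, 10, 9, 16, 8, 2, 15, 3]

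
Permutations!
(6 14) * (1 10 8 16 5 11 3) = [0, 10, 2, 1, 4, 11, 14, 7, 16, 9, 8, 3, 12, 13, 6, 15, 5] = (1 10 8 16 5 11 3)(6 14)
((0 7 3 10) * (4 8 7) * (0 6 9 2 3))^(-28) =(2 10 9 3 6)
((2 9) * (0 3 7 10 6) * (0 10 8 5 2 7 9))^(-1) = (0 2 5 8 7 9 3)(6 10)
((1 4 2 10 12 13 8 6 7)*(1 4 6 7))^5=((1 6)(2 10 12 13 8 7 4))^5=(1 6)(2 7 13 10 4 8 12)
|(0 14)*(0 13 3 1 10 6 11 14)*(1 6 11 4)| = |(1 10 11 14 13 3 6 4)| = 8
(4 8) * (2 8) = (2 8 4) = [0, 1, 8, 3, 2, 5, 6, 7, 4]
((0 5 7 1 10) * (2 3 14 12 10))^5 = ((0 5 7 1 2 3 14 12 10))^5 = (0 3 5 14 7 12 1 10 2)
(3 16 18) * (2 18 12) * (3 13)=(2 18 13 3 16 12)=[0, 1, 18, 16, 4, 5, 6, 7, 8, 9, 10, 11, 2, 3, 14, 15, 12, 17, 13]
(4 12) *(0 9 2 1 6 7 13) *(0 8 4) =[9, 6, 1, 3, 12, 5, 7, 13, 4, 2, 10, 11, 0, 8] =(0 9 2 1 6 7 13 8 4 12)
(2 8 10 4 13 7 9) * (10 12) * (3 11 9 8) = (2 3 11 9)(4 13 7 8 12 10) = [0, 1, 3, 11, 13, 5, 6, 8, 12, 2, 4, 9, 10, 7]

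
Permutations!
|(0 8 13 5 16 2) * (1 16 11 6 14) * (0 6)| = |(0 8 13 5 11)(1 16 2 6 14)| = 5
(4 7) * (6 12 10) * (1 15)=[0, 15, 2, 3, 7, 5, 12, 4, 8, 9, 6, 11, 10, 13, 14, 1]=(1 15)(4 7)(6 12 10)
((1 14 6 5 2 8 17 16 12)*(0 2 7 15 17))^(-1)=(0 8 2)(1 12 16 17 15 7 5 6 14)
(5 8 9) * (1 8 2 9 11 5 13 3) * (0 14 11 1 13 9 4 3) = [14, 8, 4, 13, 3, 2, 6, 7, 1, 9, 10, 5, 12, 0, 11] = (0 14 11 5 2 4 3 13)(1 8)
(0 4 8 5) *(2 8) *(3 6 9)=[4, 1, 8, 6, 2, 0, 9, 7, 5, 3]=(0 4 2 8 5)(3 6 9)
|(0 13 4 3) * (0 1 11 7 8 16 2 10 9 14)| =13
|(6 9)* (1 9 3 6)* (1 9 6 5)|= 4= |(9)(1 6 3 5)|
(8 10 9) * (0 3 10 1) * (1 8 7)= [3, 0, 2, 10, 4, 5, 6, 1, 8, 7, 9]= (0 3 10 9 7 1)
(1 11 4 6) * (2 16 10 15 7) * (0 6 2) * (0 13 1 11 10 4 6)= (1 10 15 7 13)(2 16 4)(6 11)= [0, 10, 16, 3, 2, 5, 11, 13, 8, 9, 15, 6, 12, 1, 14, 7, 4]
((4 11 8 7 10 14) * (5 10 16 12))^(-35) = (4 11 8 7 16 12 5 10 14)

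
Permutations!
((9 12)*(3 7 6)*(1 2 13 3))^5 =(1 6 7 3 13 2)(9 12)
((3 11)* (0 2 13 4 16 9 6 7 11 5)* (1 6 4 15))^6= (16)(0 7 13 3 1)(2 11 15 5 6)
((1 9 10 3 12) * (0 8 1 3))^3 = ((0 8 1 9 10)(3 12))^3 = (0 9 8 10 1)(3 12)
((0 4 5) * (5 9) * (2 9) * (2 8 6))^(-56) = (9)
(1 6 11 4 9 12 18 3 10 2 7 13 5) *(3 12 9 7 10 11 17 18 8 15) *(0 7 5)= [7, 6, 10, 11, 5, 1, 17, 13, 15, 9, 2, 4, 8, 0, 14, 3, 16, 18, 12]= (0 7 13)(1 6 17 18 12 8 15 3 11 4 5)(2 10)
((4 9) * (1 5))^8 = (9)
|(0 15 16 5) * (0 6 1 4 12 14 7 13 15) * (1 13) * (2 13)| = 30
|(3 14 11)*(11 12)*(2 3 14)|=|(2 3)(11 14 12)|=6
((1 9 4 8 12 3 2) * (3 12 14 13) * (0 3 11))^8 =((0 3 2 1 9 4 8 14 13 11))^8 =(0 13 8 9 2)(1 3 11 14 4)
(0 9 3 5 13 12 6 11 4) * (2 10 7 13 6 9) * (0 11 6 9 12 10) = (0 2)(3 5 9)(4 11)(7 13 10) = [2, 1, 0, 5, 11, 9, 6, 13, 8, 3, 7, 4, 12, 10]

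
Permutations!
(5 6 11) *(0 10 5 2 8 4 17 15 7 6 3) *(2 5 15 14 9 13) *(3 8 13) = (0 10 15 7 6 11 5 8 4 17 14 9 3)(2 13) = [10, 1, 13, 0, 17, 8, 11, 6, 4, 3, 15, 5, 12, 2, 9, 7, 16, 14]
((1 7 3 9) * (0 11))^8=((0 11)(1 7 3 9))^8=(11)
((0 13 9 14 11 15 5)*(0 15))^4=((0 13 9 14 11)(5 15))^4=(15)(0 11 14 9 13)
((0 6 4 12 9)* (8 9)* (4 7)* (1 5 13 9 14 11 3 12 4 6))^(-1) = ((0 1 5 13 9)(3 12 8 14 11)(6 7))^(-1) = (0 9 13 5 1)(3 11 14 8 12)(6 7)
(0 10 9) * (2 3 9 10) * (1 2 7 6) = (10)(0 7 6 1 2 3 9) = [7, 2, 3, 9, 4, 5, 1, 6, 8, 0, 10]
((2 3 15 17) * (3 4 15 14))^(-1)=(2 17 15 4)(3 14)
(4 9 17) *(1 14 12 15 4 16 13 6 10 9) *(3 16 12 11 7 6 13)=(1 14 11 7 6 10 9 17 12 15 4)(3 16)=[0, 14, 2, 16, 1, 5, 10, 6, 8, 17, 9, 7, 15, 13, 11, 4, 3, 12]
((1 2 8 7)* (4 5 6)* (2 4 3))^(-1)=(1 7 8 2 3 6 5 4)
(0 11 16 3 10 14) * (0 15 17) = (0 11 16 3 10 14 15 17) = [11, 1, 2, 10, 4, 5, 6, 7, 8, 9, 14, 16, 12, 13, 15, 17, 3, 0]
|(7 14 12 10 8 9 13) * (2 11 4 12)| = 10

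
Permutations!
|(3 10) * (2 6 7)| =|(2 6 7)(3 10)| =6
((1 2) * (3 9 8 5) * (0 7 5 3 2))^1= ((0 7 5 2 1)(3 9 8))^1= (0 7 5 2 1)(3 9 8)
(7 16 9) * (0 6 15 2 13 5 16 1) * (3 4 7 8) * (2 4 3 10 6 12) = (0 12 2 13 5 16 9 8 10 6 15 4 7 1) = [12, 0, 13, 3, 7, 16, 15, 1, 10, 8, 6, 11, 2, 5, 14, 4, 9]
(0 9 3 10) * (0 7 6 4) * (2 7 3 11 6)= [9, 1, 7, 10, 0, 5, 4, 2, 8, 11, 3, 6]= (0 9 11 6 4)(2 7)(3 10)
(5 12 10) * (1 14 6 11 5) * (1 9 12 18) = (1 14 6 11 5 18)(9 12 10) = [0, 14, 2, 3, 4, 18, 11, 7, 8, 12, 9, 5, 10, 13, 6, 15, 16, 17, 1]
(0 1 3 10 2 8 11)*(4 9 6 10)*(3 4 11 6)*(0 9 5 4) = (0 1)(2 8 6 10)(3 11 9)(4 5) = [1, 0, 8, 11, 5, 4, 10, 7, 6, 3, 2, 9]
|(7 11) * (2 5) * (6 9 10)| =6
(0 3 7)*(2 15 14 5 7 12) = (0 3 12 2 15 14 5 7) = [3, 1, 15, 12, 4, 7, 6, 0, 8, 9, 10, 11, 2, 13, 5, 14]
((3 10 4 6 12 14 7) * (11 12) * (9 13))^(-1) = ((3 10 4 6 11 12 14 7)(9 13))^(-1) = (3 7 14 12 11 6 4 10)(9 13)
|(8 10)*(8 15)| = 3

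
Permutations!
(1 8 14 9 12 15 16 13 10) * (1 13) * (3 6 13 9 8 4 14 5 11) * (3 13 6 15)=[0, 4, 2, 15, 14, 11, 6, 7, 5, 12, 9, 13, 3, 10, 8, 16, 1]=(1 4 14 8 5 11 13 10 9 12 3 15 16)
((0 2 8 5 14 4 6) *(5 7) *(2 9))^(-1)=(0 6 4 14 5 7 8 2 9)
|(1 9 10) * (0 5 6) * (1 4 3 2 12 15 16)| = |(0 5 6)(1 9 10 4 3 2 12 15 16)| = 9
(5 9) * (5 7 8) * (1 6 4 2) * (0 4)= (0 4 2 1 6)(5 9 7 8)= [4, 6, 1, 3, 2, 9, 0, 8, 5, 7]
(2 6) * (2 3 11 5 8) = (2 6 3 11 5 8) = [0, 1, 6, 11, 4, 8, 3, 7, 2, 9, 10, 5]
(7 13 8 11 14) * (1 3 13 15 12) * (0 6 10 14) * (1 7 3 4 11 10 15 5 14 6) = [1, 4, 2, 13, 11, 14, 15, 5, 10, 9, 6, 0, 7, 8, 3, 12] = (0 1 4 11)(3 13 8 10 6 15 12 7 5 14)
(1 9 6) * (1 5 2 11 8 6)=(1 9)(2 11 8 6 5)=[0, 9, 11, 3, 4, 2, 5, 7, 6, 1, 10, 8]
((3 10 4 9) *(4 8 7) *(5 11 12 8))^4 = (3 12 9 11 4 5 7 10 8)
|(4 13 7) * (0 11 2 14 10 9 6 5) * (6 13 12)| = |(0 11 2 14 10 9 13 7 4 12 6 5)| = 12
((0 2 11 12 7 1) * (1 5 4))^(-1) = (0 1 4 5 7 12 11 2)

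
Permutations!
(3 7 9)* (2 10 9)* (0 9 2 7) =(0 9 3)(2 10) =[9, 1, 10, 0, 4, 5, 6, 7, 8, 3, 2]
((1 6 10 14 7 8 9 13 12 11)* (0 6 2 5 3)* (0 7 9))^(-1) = ((0 6 10 14 9 13 12 11 1 2 5 3 7 8))^(-1) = (0 8 7 3 5 2 1 11 12 13 9 14 10 6)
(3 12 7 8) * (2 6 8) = (2 6 8 3 12 7) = [0, 1, 6, 12, 4, 5, 8, 2, 3, 9, 10, 11, 7]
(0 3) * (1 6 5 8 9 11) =[3, 6, 2, 0, 4, 8, 5, 7, 9, 11, 10, 1] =(0 3)(1 6 5 8 9 11)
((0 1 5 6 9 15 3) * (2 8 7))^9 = (0 5 9 3 1 6 15)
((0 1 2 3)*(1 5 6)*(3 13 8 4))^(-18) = ((0 5 6 1 2 13 8 4 3))^(-18) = (13)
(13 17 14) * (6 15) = (6 15)(13 17 14) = [0, 1, 2, 3, 4, 5, 15, 7, 8, 9, 10, 11, 12, 17, 13, 6, 16, 14]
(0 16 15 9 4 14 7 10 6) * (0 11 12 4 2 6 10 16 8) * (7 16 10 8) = [7, 1, 6, 3, 14, 5, 11, 10, 0, 2, 8, 12, 4, 13, 16, 9, 15] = (0 7 10 8)(2 6 11 12 4 14 16 15 9)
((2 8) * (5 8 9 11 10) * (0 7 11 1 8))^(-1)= ((0 7 11 10 5)(1 8 2 9))^(-1)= (0 5 10 11 7)(1 9 2 8)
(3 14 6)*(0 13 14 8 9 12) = (0 13 14 6 3 8 9 12) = [13, 1, 2, 8, 4, 5, 3, 7, 9, 12, 10, 11, 0, 14, 6]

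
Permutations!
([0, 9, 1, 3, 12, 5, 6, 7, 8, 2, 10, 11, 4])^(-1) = [0, 2, 9, 3, 12, 5, 6, 7, 8, 1, 10, 11, 4]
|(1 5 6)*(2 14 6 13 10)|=|(1 5 13 10 2 14 6)|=7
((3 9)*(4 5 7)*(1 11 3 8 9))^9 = (11)(8 9)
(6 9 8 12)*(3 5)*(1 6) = (1 6 9 8 12)(3 5) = [0, 6, 2, 5, 4, 3, 9, 7, 12, 8, 10, 11, 1]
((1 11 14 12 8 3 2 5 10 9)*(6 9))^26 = (1 8 10 11 3 6 14 2 9 12 5)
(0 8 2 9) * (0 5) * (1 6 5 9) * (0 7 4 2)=(9)(0 8)(1 6 5 7 4 2)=[8, 6, 1, 3, 2, 7, 5, 4, 0, 9]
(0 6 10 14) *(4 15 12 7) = (0 6 10 14)(4 15 12 7) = [6, 1, 2, 3, 15, 5, 10, 4, 8, 9, 14, 11, 7, 13, 0, 12]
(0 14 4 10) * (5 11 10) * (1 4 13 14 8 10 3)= [8, 4, 2, 1, 5, 11, 6, 7, 10, 9, 0, 3, 12, 14, 13]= (0 8 10)(1 4 5 11 3)(13 14)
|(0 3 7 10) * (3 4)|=|(0 4 3 7 10)|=5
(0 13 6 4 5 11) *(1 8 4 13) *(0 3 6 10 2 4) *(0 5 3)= (0 1 8 5 11)(2 4 3 6 13 10)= [1, 8, 4, 6, 3, 11, 13, 7, 5, 9, 2, 0, 12, 10]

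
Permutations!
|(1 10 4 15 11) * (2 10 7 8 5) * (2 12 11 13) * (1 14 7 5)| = |(1 5 12 11 14 7 8)(2 10 4 15 13)| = 35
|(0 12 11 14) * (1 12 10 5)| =|(0 10 5 1 12 11 14)| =7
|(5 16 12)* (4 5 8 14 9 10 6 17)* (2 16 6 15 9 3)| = 12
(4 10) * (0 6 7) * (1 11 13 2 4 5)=(0 6 7)(1 11 13 2 4 10 5)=[6, 11, 4, 3, 10, 1, 7, 0, 8, 9, 5, 13, 12, 2]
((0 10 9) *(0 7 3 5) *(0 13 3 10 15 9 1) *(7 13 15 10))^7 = (0 10 1)(3 15 13 5 9)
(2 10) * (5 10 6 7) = (2 6 7 5 10) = [0, 1, 6, 3, 4, 10, 7, 5, 8, 9, 2]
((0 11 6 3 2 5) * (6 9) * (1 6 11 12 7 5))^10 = ((0 12 7 5)(1 6 3 2)(9 11))^10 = (0 7)(1 3)(2 6)(5 12)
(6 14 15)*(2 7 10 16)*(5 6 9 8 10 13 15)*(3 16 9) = (2 7 13 15 3 16)(5 6 14)(8 10 9) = [0, 1, 7, 16, 4, 6, 14, 13, 10, 8, 9, 11, 12, 15, 5, 3, 2]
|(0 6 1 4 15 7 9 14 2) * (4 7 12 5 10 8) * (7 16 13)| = 18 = |(0 6 1 16 13 7 9 14 2)(4 15 12 5 10 8)|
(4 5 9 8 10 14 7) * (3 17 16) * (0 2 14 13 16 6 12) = (0 2 14 7 4 5 9 8 10 13 16 3 17 6 12) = [2, 1, 14, 17, 5, 9, 12, 4, 10, 8, 13, 11, 0, 16, 7, 15, 3, 6]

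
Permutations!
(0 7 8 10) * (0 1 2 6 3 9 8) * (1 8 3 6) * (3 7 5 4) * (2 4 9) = (0 5 9 7)(1 4 3 2)(8 10) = [5, 4, 1, 2, 3, 9, 6, 0, 10, 7, 8]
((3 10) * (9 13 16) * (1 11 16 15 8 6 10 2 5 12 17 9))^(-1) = ((1 11 16)(2 5 12 17 9 13 15 8 6 10 3))^(-1) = (1 16 11)(2 3 10 6 8 15 13 9 17 12 5)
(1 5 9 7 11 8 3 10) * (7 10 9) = (1 5 7 11 8 3 9 10) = [0, 5, 2, 9, 4, 7, 6, 11, 3, 10, 1, 8]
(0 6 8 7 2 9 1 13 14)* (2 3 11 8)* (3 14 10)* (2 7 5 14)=(0 6 7 2 9 1 13 10 3 11 8 5 14)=[6, 13, 9, 11, 4, 14, 7, 2, 5, 1, 3, 8, 12, 10, 0]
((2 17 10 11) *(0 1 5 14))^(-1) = (0 14 5 1)(2 11 10 17)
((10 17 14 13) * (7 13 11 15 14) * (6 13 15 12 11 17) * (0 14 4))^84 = (17)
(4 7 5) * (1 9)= (1 9)(4 7 5)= [0, 9, 2, 3, 7, 4, 6, 5, 8, 1]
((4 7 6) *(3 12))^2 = (12)(4 6 7)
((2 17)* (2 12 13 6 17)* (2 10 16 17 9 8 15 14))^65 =(2 14 15 8 9 6 13 12 17 16 10)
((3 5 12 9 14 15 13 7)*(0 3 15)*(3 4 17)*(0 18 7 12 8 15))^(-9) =(0 5 12 7 3 13 18 17 15 14 4 8 9)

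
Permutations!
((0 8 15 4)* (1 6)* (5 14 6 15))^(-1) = ((0 8 5 14 6 1 15 4))^(-1) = (0 4 15 1 6 14 5 8)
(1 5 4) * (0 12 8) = (0 12 8)(1 5 4) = [12, 5, 2, 3, 1, 4, 6, 7, 0, 9, 10, 11, 8]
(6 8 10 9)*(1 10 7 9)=(1 10)(6 8 7 9)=[0, 10, 2, 3, 4, 5, 8, 9, 7, 6, 1]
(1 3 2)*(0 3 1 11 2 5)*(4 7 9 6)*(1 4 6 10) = (0 3 5)(1 4 7 9 10)(2 11) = [3, 4, 11, 5, 7, 0, 6, 9, 8, 10, 1, 2]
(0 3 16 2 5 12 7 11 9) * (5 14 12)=(0 3 16 2 14 12 7 11 9)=[3, 1, 14, 16, 4, 5, 6, 11, 8, 0, 10, 9, 7, 13, 12, 15, 2]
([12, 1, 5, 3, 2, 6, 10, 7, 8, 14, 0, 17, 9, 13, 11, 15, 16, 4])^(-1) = (0 10 6 5 2 4 17 11 14 9 12)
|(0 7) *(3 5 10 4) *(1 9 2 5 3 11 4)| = 10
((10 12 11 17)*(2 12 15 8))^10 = (2 17 8 11 15 12 10)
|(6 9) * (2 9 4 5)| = 5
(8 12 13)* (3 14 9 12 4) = (3 14 9 12 13 8 4) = [0, 1, 2, 14, 3, 5, 6, 7, 4, 12, 10, 11, 13, 8, 9]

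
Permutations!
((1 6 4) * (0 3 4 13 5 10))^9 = (0 3 4 1 6 13 5 10)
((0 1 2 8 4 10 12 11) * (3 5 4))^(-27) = ((0 1 2 8 3 5 4 10 12 11))^(-27) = (0 8 4 11 2 5 12 1 3 10)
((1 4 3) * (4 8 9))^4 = ((1 8 9 4 3))^4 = (1 3 4 9 8)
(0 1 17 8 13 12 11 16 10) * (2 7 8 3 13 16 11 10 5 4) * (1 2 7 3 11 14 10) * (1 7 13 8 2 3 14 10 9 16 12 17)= (0 3 8 12 7 2 14 9 16 5 4 13 17 11 10)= [3, 1, 14, 8, 13, 4, 6, 2, 12, 16, 0, 10, 7, 17, 9, 15, 5, 11]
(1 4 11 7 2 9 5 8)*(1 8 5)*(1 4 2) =(1 2 9 4 11 7) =[0, 2, 9, 3, 11, 5, 6, 1, 8, 4, 10, 7]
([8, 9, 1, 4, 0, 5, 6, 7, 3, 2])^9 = (9)(0 8 3 4)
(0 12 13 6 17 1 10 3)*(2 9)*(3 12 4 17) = [4, 10, 9, 0, 17, 5, 3, 7, 8, 2, 12, 11, 13, 6, 14, 15, 16, 1] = (0 4 17 1 10 12 13 6 3)(2 9)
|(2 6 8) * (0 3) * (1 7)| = |(0 3)(1 7)(2 6 8)| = 6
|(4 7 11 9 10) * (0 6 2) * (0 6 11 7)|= |(0 11 9 10 4)(2 6)|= 10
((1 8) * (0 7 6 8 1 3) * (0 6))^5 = (0 7)(3 8 6)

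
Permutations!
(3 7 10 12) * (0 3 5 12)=(0 3 7 10)(5 12)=[3, 1, 2, 7, 4, 12, 6, 10, 8, 9, 0, 11, 5]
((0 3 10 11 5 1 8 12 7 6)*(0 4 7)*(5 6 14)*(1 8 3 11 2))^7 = ((0 11 6 4 7 14 5 8 12)(1 3 10 2))^7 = (0 8 14 4 11 12 5 7 6)(1 2 10 3)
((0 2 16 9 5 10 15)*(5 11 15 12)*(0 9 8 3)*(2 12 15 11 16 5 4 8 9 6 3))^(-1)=(0 3 6 15 10 5 2 8 4 12)(9 16)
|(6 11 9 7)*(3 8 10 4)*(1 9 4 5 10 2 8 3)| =6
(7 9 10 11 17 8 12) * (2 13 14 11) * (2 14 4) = (2 13 4)(7 9 10 14 11 17 8 12) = [0, 1, 13, 3, 2, 5, 6, 9, 12, 10, 14, 17, 7, 4, 11, 15, 16, 8]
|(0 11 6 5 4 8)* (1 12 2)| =|(0 11 6 5 4 8)(1 12 2)| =6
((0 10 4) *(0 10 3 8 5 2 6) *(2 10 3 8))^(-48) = (10)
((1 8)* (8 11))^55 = ((1 11 8))^55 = (1 11 8)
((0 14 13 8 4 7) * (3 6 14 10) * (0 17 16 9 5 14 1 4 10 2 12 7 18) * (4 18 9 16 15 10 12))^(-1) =((0 2 4 9 5 14 13 8 12 7 17 15 10 3 6 1 18))^(-1) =(0 18 1 6 3 10 15 17 7 12 8 13 14 5 9 4 2)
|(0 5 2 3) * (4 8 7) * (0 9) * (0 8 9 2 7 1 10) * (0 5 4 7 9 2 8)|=|(0 4 2 3 8 1 10 5 9)|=9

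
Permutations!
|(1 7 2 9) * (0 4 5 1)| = 7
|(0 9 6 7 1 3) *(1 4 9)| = 12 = |(0 1 3)(4 9 6 7)|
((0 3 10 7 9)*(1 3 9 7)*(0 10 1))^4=((0 9 10)(1 3))^4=(0 9 10)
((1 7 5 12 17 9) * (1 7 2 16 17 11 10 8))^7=(1 12 17 8 5 16 10 7 2 11 9)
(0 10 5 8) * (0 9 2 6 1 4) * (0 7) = (0 10 5 8 9 2 6 1 4 7) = [10, 4, 6, 3, 7, 8, 1, 0, 9, 2, 5]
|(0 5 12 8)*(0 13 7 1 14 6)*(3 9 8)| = 11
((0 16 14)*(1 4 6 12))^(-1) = ((0 16 14)(1 4 6 12))^(-1) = (0 14 16)(1 12 6 4)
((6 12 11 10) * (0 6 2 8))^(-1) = ((0 6 12 11 10 2 8))^(-1) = (0 8 2 10 11 12 6)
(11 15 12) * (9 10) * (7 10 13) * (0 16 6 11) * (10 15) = (0 16 6 11 10 9 13 7 15 12) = [16, 1, 2, 3, 4, 5, 11, 15, 8, 13, 9, 10, 0, 7, 14, 12, 6]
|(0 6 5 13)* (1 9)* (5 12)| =|(0 6 12 5 13)(1 9)| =10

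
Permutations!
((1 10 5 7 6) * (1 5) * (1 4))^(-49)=((1 10 4)(5 7 6))^(-49)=(1 4 10)(5 6 7)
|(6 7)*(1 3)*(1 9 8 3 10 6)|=12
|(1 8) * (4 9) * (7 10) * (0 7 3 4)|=6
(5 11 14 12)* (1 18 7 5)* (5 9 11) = (1 18 7 9 11 14 12) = [0, 18, 2, 3, 4, 5, 6, 9, 8, 11, 10, 14, 1, 13, 12, 15, 16, 17, 7]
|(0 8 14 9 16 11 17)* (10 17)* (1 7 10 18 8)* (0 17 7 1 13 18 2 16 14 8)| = 6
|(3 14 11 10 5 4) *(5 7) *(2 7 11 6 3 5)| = 6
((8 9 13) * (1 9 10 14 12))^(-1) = ((1 9 13 8 10 14 12))^(-1) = (1 12 14 10 8 13 9)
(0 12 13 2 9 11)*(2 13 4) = (13)(0 12 4 2 9 11) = [12, 1, 9, 3, 2, 5, 6, 7, 8, 11, 10, 0, 4, 13]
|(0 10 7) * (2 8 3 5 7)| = 7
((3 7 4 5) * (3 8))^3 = (3 5 7 8 4)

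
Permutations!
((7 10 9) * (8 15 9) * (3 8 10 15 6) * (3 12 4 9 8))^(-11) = ((4 9 7 15 8 6 12))^(-11) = (4 15 12 7 6 9 8)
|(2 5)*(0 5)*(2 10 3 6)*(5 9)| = 7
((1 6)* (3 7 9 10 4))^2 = (3 9 4 7 10)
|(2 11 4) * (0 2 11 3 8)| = |(0 2 3 8)(4 11)| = 4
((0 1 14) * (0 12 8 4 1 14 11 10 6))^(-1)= ((0 14 12 8 4 1 11 10 6))^(-1)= (0 6 10 11 1 4 8 12 14)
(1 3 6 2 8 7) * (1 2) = (1 3 6)(2 8 7) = [0, 3, 8, 6, 4, 5, 1, 2, 7]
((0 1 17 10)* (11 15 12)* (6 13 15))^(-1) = (0 10 17 1)(6 11 12 15 13)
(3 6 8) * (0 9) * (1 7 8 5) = (0 9)(1 7 8 3 6 5) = [9, 7, 2, 6, 4, 1, 5, 8, 3, 0]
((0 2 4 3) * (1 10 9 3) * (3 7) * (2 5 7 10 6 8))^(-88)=((0 5 7 3)(1 6 8 2 4)(9 10))^(-88)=(10)(1 8 4 6 2)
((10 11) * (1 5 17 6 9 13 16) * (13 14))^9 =(1 5 17 6 9 14 13 16)(10 11)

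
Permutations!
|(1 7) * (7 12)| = |(1 12 7)| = 3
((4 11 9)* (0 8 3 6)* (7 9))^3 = ((0 8 3 6)(4 11 7 9))^3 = (0 6 3 8)(4 9 7 11)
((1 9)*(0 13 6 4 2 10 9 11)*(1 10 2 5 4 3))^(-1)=((0 13 6 3 1 11)(4 5)(9 10))^(-1)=(0 11 1 3 6 13)(4 5)(9 10)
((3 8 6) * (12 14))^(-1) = (3 6 8)(12 14)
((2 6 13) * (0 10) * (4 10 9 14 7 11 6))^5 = (0 6)(2 14)(4 7)(9 13)(10 11)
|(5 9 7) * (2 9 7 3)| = 6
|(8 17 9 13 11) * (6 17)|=|(6 17 9 13 11 8)|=6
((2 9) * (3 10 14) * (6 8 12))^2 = ((2 9)(3 10 14)(6 8 12))^2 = (3 14 10)(6 12 8)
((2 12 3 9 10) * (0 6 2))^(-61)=(0 2 3 10 6 12 9)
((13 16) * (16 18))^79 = ((13 18 16))^79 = (13 18 16)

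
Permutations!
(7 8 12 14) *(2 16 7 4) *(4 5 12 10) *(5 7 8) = (2 16 8 10 4)(5 12 14 7) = [0, 1, 16, 3, 2, 12, 6, 5, 10, 9, 4, 11, 14, 13, 7, 15, 8]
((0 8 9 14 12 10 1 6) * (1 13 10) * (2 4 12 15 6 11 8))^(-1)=((0 2 4 12 1 11 8 9 14 15 6)(10 13))^(-1)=(0 6 15 14 9 8 11 1 12 4 2)(10 13)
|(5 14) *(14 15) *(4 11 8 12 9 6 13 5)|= |(4 11 8 12 9 6 13 5 15 14)|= 10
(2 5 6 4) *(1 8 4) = [0, 8, 5, 3, 2, 6, 1, 7, 4] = (1 8 4 2 5 6)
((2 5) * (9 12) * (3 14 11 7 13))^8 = (3 7 14 13 11)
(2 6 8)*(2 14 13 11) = [0, 1, 6, 3, 4, 5, 8, 7, 14, 9, 10, 2, 12, 11, 13] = (2 6 8 14 13 11)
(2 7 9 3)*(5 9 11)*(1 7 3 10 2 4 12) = (1 7 11 5 9 10 2 3 4 12) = [0, 7, 3, 4, 12, 9, 6, 11, 8, 10, 2, 5, 1]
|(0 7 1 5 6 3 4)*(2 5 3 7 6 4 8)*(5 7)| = 20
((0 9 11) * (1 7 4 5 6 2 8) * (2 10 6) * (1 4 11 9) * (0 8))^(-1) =(0 2 5 4 8 11 7 1)(6 10)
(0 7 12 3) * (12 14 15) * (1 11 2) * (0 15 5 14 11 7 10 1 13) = (0 10 1 7 11 2 13)(3 15 12)(5 14) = [10, 7, 13, 15, 4, 14, 6, 11, 8, 9, 1, 2, 3, 0, 5, 12]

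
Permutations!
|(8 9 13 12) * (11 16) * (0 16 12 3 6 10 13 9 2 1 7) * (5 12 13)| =13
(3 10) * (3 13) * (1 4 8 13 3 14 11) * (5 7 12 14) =[0, 4, 2, 10, 8, 7, 6, 12, 13, 9, 3, 1, 14, 5, 11] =(1 4 8 13 5 7 12 14 11)(3 10)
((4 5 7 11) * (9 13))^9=(4 5 7 11)(9 13)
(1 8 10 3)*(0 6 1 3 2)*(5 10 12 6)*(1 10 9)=(0 5 9 1 8 12 6 10 2)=[5, 8, 0, 3, 4, 9, 10, 7, 12, 1, 2, 11, 6]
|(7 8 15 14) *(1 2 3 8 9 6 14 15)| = |(15)(1 2 3 8)(6 14 7 9)| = 4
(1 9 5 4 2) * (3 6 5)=(1 9 3 6 5 4 2)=[0, 9, 1, 6, 2, 4, 5, 7, 8, 3]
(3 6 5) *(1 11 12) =(1 11 12)(3 6 5) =[0, 11, 2, 6, 4, 3, 5, 7, 8, 9, 10, 12, 1]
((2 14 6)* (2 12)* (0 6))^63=((0 6 12 2 14))^63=(0 2 6 14 12)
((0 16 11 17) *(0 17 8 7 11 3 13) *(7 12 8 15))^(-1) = ((17)(0 16 3 13)(7 11 15)(8 12))^(-1) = (17)(0 13 3 16)(7 15 11)(8 12)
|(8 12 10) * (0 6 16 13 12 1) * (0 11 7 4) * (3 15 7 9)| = |(0 6 16 13 12 10 8 1 11 9 3 15 7 4)| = 14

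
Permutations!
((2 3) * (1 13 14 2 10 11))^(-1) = ((1 13 14 2 3 10 11))^(-1) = (1 11 10 3 2 14 13)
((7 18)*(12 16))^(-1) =((7 18)(12 16))^(-1) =(7 18)(12 16)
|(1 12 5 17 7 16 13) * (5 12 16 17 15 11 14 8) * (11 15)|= |(1 16 13)(5 11 14 8)(7 17)|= 12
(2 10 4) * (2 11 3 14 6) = (2 10 4 11 3 14 6) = [0, 1, 10, 14, 11, 5, 2, 7, 8, 9, 4, 3, 12, 13, 6]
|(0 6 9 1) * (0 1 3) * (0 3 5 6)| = |(5 6 9)| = 3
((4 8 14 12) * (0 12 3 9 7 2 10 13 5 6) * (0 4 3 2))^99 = ((0 12 3 9 7)(2 10 13 5 6 4 8 14))^99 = (0 7 9 3 12)(2 5 8 10 6 14 13 4)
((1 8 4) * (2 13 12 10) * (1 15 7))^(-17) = (1 15 8 7 4)(2 10 12 13)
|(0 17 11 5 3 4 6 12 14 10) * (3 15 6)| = 18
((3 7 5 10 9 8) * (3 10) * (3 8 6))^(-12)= (3 5 10 6 7 8 9)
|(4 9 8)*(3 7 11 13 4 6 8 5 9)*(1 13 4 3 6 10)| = 18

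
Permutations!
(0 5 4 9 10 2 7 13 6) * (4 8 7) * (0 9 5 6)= [6, 1, 4, 3, 5, 8, 9, 13, 7, 10, 2, 11, 12, 0]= (0 6 9 10 2 4 5 8 7 13)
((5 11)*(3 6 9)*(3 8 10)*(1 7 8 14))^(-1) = (1 14 9 6 3 10 8 7)(5 11)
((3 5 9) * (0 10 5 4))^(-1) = (0 4 3 9 5 10)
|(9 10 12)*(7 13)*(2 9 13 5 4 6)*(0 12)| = |(0 12 13 7 5 4 6 2 9 10)| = 10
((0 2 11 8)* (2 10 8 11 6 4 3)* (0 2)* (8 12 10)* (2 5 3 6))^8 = ((0 8 5 3)(4 6)(10 12))^8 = (12)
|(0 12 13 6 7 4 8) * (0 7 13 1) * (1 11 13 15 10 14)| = 9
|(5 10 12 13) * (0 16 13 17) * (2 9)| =14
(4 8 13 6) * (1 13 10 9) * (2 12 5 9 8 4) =(1 13 6 2 12 5 9)(8 10) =[0, 13, 12, 3, 4, 9, 2, 7, 10, 1, 8, 11, 5, 6]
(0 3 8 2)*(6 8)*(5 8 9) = (0 3 6 9 5 8 2) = [3, 1, 0, 6, 4, 8, 9, 7, 2, 5]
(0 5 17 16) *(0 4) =(0 5 17 16 4) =[5, 1, 2, 3, 0, 17, 6, 7, 8, 9, 10, 11, 12, 13, 14, 15, 4, 16]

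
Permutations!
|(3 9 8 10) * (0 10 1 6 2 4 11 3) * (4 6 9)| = 6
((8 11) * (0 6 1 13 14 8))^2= (0 1 14 11 6 13 8)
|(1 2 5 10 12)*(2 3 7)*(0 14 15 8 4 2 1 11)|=30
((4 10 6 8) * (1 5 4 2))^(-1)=((1 5 4 10 6 8 2))^(-1)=(1 2 8 6 10 4 5)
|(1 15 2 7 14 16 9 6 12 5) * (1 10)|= 11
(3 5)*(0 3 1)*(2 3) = (0 2 3 5 1) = [2, 0, 3, 5, 4, 1]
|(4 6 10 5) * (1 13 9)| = |(1 13 9)(4 6 10 5)| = 12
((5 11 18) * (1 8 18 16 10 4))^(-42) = (1 10 11 18)(4 16 5 8)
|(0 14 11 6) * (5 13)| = 4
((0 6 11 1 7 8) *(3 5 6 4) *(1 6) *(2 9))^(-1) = ((0 4 3 5 1 7 8)(2 9)(6 11))^(-1) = (0 8 7 1 5 3 4)(2 9)(6 11)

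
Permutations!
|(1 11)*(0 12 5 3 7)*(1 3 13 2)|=9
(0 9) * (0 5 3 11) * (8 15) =[9, 1, 2, 11, 4, 3, 6, 7, 15, 5, 10, 0, 12, 13, 14, 8] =(0 9 5 3 11)(8 15)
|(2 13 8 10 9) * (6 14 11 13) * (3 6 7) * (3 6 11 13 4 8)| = |(2 7 6 14 13 3 11 4 8 10 9)| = 11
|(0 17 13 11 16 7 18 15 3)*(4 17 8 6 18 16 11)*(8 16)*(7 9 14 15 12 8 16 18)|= |(0 18 12 8 6 7 16 9 14 15 3)(4 17 13)|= 33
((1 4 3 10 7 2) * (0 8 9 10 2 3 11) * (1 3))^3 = (0 10 4 8 7 11 9 1)(2 3)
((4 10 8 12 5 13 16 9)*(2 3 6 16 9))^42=(2 6)(3 16)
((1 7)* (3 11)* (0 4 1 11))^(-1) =((0 4 1 7 11 3))^(-1) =(0 3 11 7 1 4)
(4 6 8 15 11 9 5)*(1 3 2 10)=(1 3 2 10)(4 6 8 15 11 9 5)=[0, 3, 10, 2, 6, 4, 8, 7, 15, 5, 1, 9, 12, 13, 14, 11]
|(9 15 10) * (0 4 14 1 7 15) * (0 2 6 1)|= |(0 4 14)(1 7 15 10 9 2 6)|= 21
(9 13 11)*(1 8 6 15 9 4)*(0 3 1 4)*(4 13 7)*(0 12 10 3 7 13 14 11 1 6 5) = (0 7 4 14 11 12 10 3 6 15 9 13 1 8 5) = [7, 8, 2, 6, 14, 0, 15, 4, 5, 13, 3, 12, 10, 1, 11, 9]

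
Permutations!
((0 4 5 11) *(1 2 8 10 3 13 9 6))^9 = (0 4 5 11)(1 2 8 10 3 13 9 6)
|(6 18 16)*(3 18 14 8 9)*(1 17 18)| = |(1 17 18 16 6 14 8 9 3)| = 9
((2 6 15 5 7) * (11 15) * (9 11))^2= ((2 6 9 11 15 5 7))^2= (2 9 15 7 6 11 5)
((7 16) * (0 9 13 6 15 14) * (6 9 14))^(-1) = ((0 14)(6 15)(7 16)(9 13))^(-1) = (0 14)(6 15)(7 16)(9 13)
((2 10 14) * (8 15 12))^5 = ((2 10 14)(8 15 12))^5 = (2 14 10)(8 12 15)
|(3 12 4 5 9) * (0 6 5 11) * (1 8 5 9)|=21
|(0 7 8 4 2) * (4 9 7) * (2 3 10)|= 15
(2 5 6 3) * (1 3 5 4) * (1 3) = (2 4 3)(5 6) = [0, 1, 4, 2, 3, 6, 5]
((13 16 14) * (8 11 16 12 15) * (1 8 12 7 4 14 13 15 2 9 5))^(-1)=((1 8 11 16 13 7 4 14 15 12 2 9 5))^(-1)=(1 5 9 2 12 15 14 4 7 13 16 11 8)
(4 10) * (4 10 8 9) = (10)(4 8 9) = [0, 1, 2, 3, 8, 5, 6, 7, 9, 4, 10]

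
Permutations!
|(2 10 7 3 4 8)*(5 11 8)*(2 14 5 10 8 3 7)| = |(2 8 14 5 11 3 4 10)| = 8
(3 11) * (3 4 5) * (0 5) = (0 5 3 11 4) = [5, 1, 2, 11, 0, 3, 6, 7, 8, 9, 10, 4]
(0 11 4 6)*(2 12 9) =[11, 1, 12, 3, 6, 5, 0, 7, 8, 2, 10, 4, 9] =(0 11 4 6)(2 12 9)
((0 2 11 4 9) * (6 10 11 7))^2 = (0 7 10 4)(2 6 11 9)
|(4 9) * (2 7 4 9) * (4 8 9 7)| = |(2 4)(7 8 9)| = 6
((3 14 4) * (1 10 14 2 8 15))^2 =(1 14 3 8)(2 15 10 4)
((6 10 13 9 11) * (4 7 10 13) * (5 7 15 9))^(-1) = (4 10 7 5 13 6 11 9 15) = ((4 15 9 11 6 13 5 7 10))^(-1)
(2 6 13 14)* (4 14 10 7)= (2 6 13 10 7 4 14)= [0, 1, 6, 3, 14, 5, 13, 4, 8, 9, 7, 11, 12, 10, 2]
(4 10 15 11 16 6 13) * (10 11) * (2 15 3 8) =(2 15 10 3 8)(4 11 16 6 13) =[0, 1, 15, 8, 11, 5, 13, 7, 2, 9, 3, 16, 12, 4, 14, 10, 6]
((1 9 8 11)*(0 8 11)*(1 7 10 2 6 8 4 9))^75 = ((0 4 9 11 7 10 2 6 8))^75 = (0 11 2)(4 7 6)(8 9 10)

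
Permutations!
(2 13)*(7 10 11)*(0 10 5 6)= (0 10 11 7 5 6)(2 13)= [10, 1, 13, 3, 4, 6, 0, 5, 8, 9, 11, 7, 12, 2]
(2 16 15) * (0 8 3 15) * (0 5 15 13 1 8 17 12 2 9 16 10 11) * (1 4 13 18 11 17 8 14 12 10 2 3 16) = (0 8 16 5 15 9 1 14 12 3 18 11)(4 13)(10 17) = [8, 14, 2, 18, 13, 15, 6, 7, 16, 1, 17, 0, 3, 4, 12, 9, 5, 10, 11]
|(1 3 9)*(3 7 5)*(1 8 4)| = 7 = |(1 7 5 3 9 8 4)|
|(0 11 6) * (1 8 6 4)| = |(0 11 4 1 8 6)| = 6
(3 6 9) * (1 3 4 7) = [0, 3, 2, 6, 7, 5, 9, 1, 8, 4] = (1 3 6 9 4 7)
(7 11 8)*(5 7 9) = (5 7 11 8 9) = [0, 1, 2, 3, 4, 7, 6, 11, 9, 5, 10, 8]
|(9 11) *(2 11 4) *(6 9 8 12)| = |(2 11 8 12 6 9 4)| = 7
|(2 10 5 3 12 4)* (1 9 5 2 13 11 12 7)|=20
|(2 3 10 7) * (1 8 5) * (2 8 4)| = |(1 4 2 3 10 7 8 5)| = 8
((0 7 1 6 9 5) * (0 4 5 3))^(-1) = ((0 7 1 6 9 3)(4 5))^(-1) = (0 3 9 6 1 7)(4 5)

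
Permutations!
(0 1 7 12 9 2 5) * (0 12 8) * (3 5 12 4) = [1, 7, 12, 5, 3, 4, 6, 8, 0, 2, 10, 11, 9] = (0 1 7 8)(2 12 9)(3 5 4)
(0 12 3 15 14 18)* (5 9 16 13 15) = (0 12 3 5 9 16 13 15 14 18) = [12, 1, 2, 5, 4, 9, 6, 7, 8, 16, 10, 11, 3, 15, 18, 14, 13, 17, 0]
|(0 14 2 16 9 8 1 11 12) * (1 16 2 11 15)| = |(0 14 11 12)(1 15)(8 16 9)| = 12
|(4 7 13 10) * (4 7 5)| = |(4 5)(7 13 10)| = 6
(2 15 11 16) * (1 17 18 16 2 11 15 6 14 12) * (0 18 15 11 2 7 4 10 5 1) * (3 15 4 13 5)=[18, 17, 6, 15, 10, 1, 14, 13, 8, 9, 3, 7, 0, 5, 12, 11, 2, 4, 16]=(0 18 16 2 6 14 12)(1 17 4 10 3 15 11 7 13 5)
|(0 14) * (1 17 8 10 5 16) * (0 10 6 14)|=8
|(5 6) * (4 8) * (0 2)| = |(0 2)(4 8)(5 6)| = 2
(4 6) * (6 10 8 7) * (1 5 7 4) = (1 5 7 6)(4 10 8) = [0, 5, 2, 3, 10, 7, 1, 6, 4, 9, 8]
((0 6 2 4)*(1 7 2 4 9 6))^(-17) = (0 9 1 6 7 4 2)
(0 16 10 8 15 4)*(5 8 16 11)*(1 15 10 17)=(0 11 5 8 10 16 17 1 15 4)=[11, 15, 2, 3, 0, 8, 6, 7, 10, 9, 16, 5, 12, 13, 14, 4, 17, 1]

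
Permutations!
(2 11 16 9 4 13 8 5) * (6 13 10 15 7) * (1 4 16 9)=(1 4 10 15 7 6 13 8 5 2 11 9 16)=[0, 4, 11, 3, 10, 2, 13, 6, 5, 16, 15, 9, 12, 8, 14, 7, 1]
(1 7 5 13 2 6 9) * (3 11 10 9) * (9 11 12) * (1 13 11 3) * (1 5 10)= (1 7 10 3 12 9 13 2 6 5 11)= [0, 7, 6, 12, 4, 11, 5, 10, 8, 13, 3, 1, 9, 2]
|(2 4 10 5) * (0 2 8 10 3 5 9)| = 8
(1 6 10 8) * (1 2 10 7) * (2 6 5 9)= [0, 5, 10, 3, 4, 9, 7, 1, 6, 2, 8]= (1 5 9 2 10 8 6 7)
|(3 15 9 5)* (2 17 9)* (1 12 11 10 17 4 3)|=28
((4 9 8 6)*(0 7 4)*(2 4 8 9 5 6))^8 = (9)(0 7 8 2 4 5 6)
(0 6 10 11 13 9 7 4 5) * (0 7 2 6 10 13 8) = (0 10 11 8)(2 6 13 9)(4 5 7) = [10, 1, 6, 3, 5, 7, 13, 4, 0, 2, 11, 8, 12, 9]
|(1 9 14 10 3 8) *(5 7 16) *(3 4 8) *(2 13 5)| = 30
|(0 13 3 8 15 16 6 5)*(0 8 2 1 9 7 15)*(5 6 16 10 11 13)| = 9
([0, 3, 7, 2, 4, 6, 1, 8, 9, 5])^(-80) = [0, 1, 2, 3, 4, 5, 6, 7, 8, 9]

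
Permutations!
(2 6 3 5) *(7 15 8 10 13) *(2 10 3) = [0, 1, 6, 5, 4, 10, 2, 15, 3, 9, 13, 11, 12, 7, 14, 8] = (2 6)(3 5 10 13 7 15 8)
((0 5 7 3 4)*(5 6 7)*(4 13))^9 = ((0 6 7 3 13 4))^9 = (0 3)(4 7)(6 13)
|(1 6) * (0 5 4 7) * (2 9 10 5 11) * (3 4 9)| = 6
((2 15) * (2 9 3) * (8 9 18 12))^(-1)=(2 3 9 8 12 18 15)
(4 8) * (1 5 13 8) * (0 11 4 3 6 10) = (0 11 4 1 5 13 8 3 6 10) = [11, 5, 2, 6, 1, 13, 10, 7, 3, 9, 0, 4, 12, 8]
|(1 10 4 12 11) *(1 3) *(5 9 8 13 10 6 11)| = |(1 6 11 3)(4 12 5 9 8 13 10)| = 28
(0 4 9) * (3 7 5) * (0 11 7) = [4, 1, 2, 0, 9, 3, 6, 5, 8, 11, 10, 7] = (0 4 9 11 7 5 3)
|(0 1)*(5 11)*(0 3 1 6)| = 2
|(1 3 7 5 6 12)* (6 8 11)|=8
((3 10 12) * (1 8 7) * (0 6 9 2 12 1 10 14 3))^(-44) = (14)(0 6 9 2 12)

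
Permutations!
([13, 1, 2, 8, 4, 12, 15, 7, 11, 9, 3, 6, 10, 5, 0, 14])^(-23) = [14, 1, 2, 10, 4, 13, 11, 7, 3, 9, 12, 8, 5, 0, 15, 6]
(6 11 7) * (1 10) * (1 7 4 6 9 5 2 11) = (1 10 7 9 5 2 11 4 6) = [0, 10, 11, 3, 6, 2, 1, 9, 8, 5, 7, 4]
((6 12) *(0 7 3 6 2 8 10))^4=((0 7 3 6 12 2 8 10))^4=(0 12)(2 7)(3 8)(6 10)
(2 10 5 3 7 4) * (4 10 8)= (2 8 4)(3 7 10 5)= [0, 1, 8, 7, 2, 3, 6, 10, 4, 9, 5]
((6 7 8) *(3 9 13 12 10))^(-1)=(3 10 12 13 9)(6 8 7)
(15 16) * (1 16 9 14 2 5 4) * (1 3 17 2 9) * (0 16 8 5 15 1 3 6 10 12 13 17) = [16, 8, 15, 0, 6, 4, 10, 7, 5, 14, 12, 11, 13, 17, 9, 3, 1, 2] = (0 16 1 8 5 4 6 10 12 13 17 2 15 3)(9 14)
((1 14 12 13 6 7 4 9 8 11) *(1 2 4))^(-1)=((1 14 12 13 6 7)(2 4 9 8 11))^(-1)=(1 7 6 13 12 14)(2 11 8 9 4)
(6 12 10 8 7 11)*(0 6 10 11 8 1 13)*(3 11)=(0 6 12 3 11 10 1 13)(7 8)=[6, 13, 2, 11, 4, 5, 12, 8, 7, 9, 1, 10, 3, 0]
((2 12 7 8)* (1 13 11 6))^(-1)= (1 6 11 13)(2 8 7 12)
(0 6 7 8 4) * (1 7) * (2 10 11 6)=[2, 7, 10, 3, 0, 5, 1, 8, 4, 9, 11, 6]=(0 2 10 11 6 1 7 8 4)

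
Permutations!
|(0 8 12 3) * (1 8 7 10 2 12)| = |(0 7 10 2 12 3)(1 8)| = 6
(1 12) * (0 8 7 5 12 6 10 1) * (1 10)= (0 8 7 5 12)(1 6)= [8, 6, 2, 3, 4, 12, 1, 5, 7, 9, 10, 11, 0]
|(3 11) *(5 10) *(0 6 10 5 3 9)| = |(0 6 10 3 11 9)| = 6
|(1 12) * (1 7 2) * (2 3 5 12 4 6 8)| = 20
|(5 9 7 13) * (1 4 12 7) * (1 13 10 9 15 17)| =10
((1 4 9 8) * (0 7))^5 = ((0 7)(1 4 9 8))^5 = (0 7)(1 4 9 8)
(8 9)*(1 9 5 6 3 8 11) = (1 9 11)(3 8 5 6) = [0, 9, 2, 8, 4, 6, 3, 7, 5, 11, 10, 1]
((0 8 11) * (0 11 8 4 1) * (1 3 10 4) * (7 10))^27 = (11)(0 1)(3 4 10 7) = ((11)(0 1)(3 7 10 4))^27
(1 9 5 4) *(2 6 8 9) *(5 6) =[0, 2, 5, 3, 1, 4, 8, 7, 9, 6] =(1 2 5 4)(6 8 9)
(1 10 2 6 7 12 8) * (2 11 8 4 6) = [0, 10, 2, 3, 6, 5, 7, 12, 1, 9, 11, 8, 4] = (1 10 11 8)(4 6 7 12)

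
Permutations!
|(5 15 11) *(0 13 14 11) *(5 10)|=7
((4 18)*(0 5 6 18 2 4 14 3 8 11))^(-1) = ((0 5 6 18 14 3 8 11)(2 4))^(-1) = (0 11 8 3 14 18 6 5)(2 4)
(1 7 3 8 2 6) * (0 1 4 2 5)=(0 1 7 3 8 5)(2 6 4)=[1, 7, 6, 8, 2, 0, 4, 3, 5]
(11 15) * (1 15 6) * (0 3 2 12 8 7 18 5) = (0 3 2 12 8 7 18 5)(1 15 11 6) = [3, 15, 12, 2, 4, 0, 1, 18, 7, 9, 10, 6, 8, 13, 14, 11, 16, 17, 5]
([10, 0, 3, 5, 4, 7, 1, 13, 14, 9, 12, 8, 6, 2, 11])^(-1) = [1, 6, 13, 2, 4, 3, 12, 5, 11, 9, 0, 14, 10, 7, 8]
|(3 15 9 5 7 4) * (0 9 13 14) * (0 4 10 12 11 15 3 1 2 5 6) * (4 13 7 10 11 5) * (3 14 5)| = |(0 9 6)(1 2 4)(3 14 13 5 10 12)(7 11 15)| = 6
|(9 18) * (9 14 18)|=|(14 18)|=2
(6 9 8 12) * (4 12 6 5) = [0, 1, 2, 3, 12, 4, 9, 7, 6, 8, 10, 11, 5] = (4 12 5)(6 9 8)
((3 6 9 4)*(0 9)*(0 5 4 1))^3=(9)(3 4 5 6)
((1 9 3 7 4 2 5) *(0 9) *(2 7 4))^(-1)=(0 1 5 2 7 4 3 9)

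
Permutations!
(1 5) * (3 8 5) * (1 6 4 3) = (3 8 5 6 4) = [0, 1, 2, 8, 3, 6, 4, 7, 5]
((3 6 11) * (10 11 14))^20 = (14)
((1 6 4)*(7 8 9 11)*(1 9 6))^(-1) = ((4 9 11 7 8 6))^(-1) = (4 6 8 7 11 9)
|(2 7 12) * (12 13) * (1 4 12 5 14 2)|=15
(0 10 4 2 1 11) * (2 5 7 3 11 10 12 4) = (0 12 4 5 7 3 11)(1 10 2) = [12, 10, 1, 11, 5, 7, 6, 3, 8, 9, 2, 0, 4]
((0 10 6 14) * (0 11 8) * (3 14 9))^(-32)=((0 10 6 9 3 14 11 8))^(-32)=(14)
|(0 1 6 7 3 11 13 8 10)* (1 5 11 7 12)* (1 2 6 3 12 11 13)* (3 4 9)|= |(0 5 13 8 10)(1 4 9 3 7 12 2 6 11)|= 45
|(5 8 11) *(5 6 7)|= |(5 8 11 6 7)|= 5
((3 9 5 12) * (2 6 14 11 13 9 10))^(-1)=(2 10 3 12 5 9 13 11 14 6)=((2 6 14 11 13 9 5 12 3 10))^(-1)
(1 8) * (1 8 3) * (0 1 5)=(8)(0 1 3 5)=[1, 3, 2, 5, 4, 0, 6, 7, 8]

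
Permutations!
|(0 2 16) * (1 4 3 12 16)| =|(0 2 1 4 3 12 16)| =7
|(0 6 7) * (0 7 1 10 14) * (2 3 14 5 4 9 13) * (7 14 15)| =13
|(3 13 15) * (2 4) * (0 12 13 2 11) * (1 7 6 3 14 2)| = 8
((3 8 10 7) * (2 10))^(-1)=(2 8 3 7 10)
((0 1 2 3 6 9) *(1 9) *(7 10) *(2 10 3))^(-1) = ((0 9)(1 10 7 3 6))^(-1) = (0 9)(1 6 3 7 10)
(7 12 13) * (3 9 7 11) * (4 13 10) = [0, 1, 2, 9, 13, 5, 6, 12, 8, 7, 4, 3, 10, 11] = (3 9 7 12 10 4 13 11)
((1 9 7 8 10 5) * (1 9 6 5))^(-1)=(1 10 8 7 9 5 6)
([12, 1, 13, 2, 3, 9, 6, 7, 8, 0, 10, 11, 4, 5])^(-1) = (0 9 5 13 2 3 4 12)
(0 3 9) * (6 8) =[3, 1, 2, 9, 4, 5, 8, 7, 6, 0] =(0 3 9)(6 8)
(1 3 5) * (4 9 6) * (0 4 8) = (0 4 9 6 8)(1 3 5) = [4, 3, 2, 5, 9, 1, 8, 7, 0, 6]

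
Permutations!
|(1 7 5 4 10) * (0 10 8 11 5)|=4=|(0 10 1 7)(4 8 11 5)|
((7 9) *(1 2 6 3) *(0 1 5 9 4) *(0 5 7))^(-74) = ((0 1 2 6 3 7 4 5 9))^(-74) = (0 5 7 6 1 9 4 3 2)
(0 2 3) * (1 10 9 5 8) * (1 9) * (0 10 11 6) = (0 2 3 10 1 11 6)(5 8 9) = [2, 11, 3, 10, 4, 8, 0, 7, 9, 5, 1, 6]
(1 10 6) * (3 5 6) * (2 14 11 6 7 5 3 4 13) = (1 10 4 13 2 14 11 6)(5 7) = [0, 10, 14, 3, 13, 7, 1, 5, 8, 9, 4, 6, 12, 2, 11]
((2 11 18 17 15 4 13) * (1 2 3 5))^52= (1 11 17 4 3)(2 18 15 13 5)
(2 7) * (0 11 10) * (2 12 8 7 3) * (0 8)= [11, 1, 3, 2, 4, 5, 6, 12, 7, 9, 8, 10, 0]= (0 11 10 8 7 12)(2 3)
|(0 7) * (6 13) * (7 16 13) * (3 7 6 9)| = 6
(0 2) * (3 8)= (0 2)(3 8)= [2, 1, 0, 8, 4, 5, 6, 7, 3]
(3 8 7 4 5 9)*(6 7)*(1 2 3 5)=(1 2 3 8 6 7 4)(5 9)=[0, 2, 3, 8, 1, 9, 7, 4, 6, 5]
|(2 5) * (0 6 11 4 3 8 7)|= 14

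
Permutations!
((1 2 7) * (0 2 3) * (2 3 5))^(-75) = (0 3)(1 5 2 7)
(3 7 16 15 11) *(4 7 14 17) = (3 14 17 4 7 16 15 11) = [0, 1, 2, 14, 7, 5, 6, 16, 8, 9, 10, 3, 12, 13, 17, 11, 15, 4]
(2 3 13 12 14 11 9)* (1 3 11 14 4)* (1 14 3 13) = (1 13 12 4 14 3)(2 11 9) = [0, 13, 11, 1, 14, 5, 6, 7, 8, 2, 10, 9, 4, 12, 3]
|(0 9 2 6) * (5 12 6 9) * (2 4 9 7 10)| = |(0 5 12 6)(2 7 10)(4 9)| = 12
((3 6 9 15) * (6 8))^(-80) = ((3 8 6 9 15))^(-80) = (15)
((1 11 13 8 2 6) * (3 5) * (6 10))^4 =(1 2 11 10 13 6 8)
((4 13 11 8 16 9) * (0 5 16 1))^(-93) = (0 11 9)(1 13 16)(4 5 8)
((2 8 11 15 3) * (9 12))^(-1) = ((2 8 11 15 3)(9 12))^(-1) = (2 3 15 11 8)(9 12)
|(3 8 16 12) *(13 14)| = 4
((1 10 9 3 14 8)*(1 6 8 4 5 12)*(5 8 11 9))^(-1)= (1 12 5 10)(3 9 11 6 8 4 14)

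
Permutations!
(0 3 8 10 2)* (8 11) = (0 3 11 8 10 2) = [3, 1, 0, 11, 4, 5, 6, 7, 10, 9, 2, 8]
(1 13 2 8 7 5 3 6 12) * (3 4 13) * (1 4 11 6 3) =[0, 1, 8, 3, 13, 11, 12, 5, 7, 9, 10, 6, 4, 2] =(2 8 7 5 11 6 12 4 13)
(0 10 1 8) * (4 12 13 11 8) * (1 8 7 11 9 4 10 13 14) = (0 13 9 4 12 14 1 10 8)(7 11) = [13, 10, 2, 3, 12, 5, 6, 11, 0, 4, 8, 7, 14, 9, 1]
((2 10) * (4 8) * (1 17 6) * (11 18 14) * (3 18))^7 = (1 17 6)(2 10)(3 11 14 18)(4 8)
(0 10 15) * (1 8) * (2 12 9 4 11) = [10, 8, 12, 3, 11, 5, 6, 7, 1, 4, 15, 2, 9, 13, 14, 0] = (0 10 15)(1 8)(2 12 9 4 11)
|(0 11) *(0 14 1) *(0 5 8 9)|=|(0 11 14 1 5 8 9)|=7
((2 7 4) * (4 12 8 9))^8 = (2 12 9)(4 7 8) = ((2 7 12 8 9 4))^8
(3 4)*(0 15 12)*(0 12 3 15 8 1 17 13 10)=[8, 17, 2, 4, 15, 5, 6, 7, 1, 9, 0, 11, 12, 10, 14, 3, 16, 13]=(0 8 1 17 13 10)(3 4 15)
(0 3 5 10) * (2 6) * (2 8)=(0 3 5 10)(2 6 8)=[3, 1, 6, 5, 4, 10, 8, 7, 2, 9, 0]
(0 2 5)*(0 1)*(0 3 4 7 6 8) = (0 2 5 1 3 4 7 6 8) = [2, 3, 5, 4, 7, 1, 8, 6, 0]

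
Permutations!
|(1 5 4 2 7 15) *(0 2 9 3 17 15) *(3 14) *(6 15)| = 9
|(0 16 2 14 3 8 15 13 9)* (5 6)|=18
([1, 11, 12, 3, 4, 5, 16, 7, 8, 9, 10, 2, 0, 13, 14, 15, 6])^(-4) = (16)(0 1 11 2 12)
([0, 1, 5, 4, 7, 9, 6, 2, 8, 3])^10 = [0, 1, 4, 5, 9, 7, 6, 3, 8, 2]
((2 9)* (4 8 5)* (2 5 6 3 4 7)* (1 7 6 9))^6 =(9)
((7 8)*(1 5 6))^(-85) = ((1 5 6)(7 8))^(-85) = (1 6 5)(7 8)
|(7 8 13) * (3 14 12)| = 3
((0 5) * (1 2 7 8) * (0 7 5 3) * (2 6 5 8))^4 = (1 2 5)(6 8 7) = ((0 3)(1 6 5 7 2 8))^4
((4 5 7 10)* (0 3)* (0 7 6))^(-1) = (0 6 5 4 10 7 3)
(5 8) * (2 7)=(2 7)(5 8)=[0, 1, 7, 3, 4, 8, 6, 2, 5]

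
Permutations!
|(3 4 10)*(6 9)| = |(3 4 10)(6 9)| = 6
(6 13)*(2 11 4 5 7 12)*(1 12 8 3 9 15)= (1 12 2 11 4 5 7 8 3 9 15)(6 13)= [0, 12, 11, 9, 5, 7, 13, 8, 3, 15, 10, 4, 2, 6, 14, 1]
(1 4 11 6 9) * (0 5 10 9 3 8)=[5, 4, 2, 8, 11, 10, 3, 7, 0, 1, 9, 6]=(0 5 10 9 1 4 11 6 3 8)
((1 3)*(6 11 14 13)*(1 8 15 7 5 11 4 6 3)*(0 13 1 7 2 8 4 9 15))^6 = ((0 13 3 4 6 9 15 2 8)(1 7 5 11 14))^6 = (0 15 4)(1 7 5 11 14)(2 6 13)(3 8 9)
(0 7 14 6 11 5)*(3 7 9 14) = [9, 1, 2, 7, 4, 0, 11, 3, 8, 14, 10, 5, 12, 13, 6] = (0 9 14 6 11 5)(3 7)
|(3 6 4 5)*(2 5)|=|(2 5 3 6 4)|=5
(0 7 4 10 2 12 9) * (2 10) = (0 7 4 2 12 9) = [7, 1, 12, 3, 2, 5, 6, 4, 8, 0, 10, 11, 9]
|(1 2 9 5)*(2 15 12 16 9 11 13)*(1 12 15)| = |(2 11 13)(5 12 16 9)| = 12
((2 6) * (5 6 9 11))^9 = ((2 9 11 5 6))^9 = (2 6 5 11 9)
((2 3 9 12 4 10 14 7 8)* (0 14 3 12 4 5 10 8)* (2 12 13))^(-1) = (0 7 14)(2 13)(3 10 5 12 8 4 9)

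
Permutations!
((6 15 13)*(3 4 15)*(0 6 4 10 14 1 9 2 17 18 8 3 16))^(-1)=((0 6 16)(1 9 2 17 18 8 3 10 14)(4 15 13))^(-1)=(0 16 6)(1 14 10 3 8 18 17 2 9)(4 13 15)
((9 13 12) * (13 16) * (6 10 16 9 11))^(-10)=((6 10 16 13 12 11))^(-10)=(6 16 12)(10 13 11)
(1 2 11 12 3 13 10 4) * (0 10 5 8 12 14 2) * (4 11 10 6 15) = (0 6 15 4 1)(2 10 11 14)(3 13 5 8 12) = [6, 0, 10, 13, 1, 8, 15, 7, 12, 9, 11, 14, 3, 5, 2, 4]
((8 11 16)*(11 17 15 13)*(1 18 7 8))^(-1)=(1 16 11 13 15 17 8 7 18)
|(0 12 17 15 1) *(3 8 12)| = 7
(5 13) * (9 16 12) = (5 13)(9 16 12) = [0, 1, 2, 3, 4, 13, 6, 7, 8, 16, 10, 11, 9, 5, 14, 15, 12]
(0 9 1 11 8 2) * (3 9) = [3, 11, 0, 9, 4, 5, 6, 7, 2, 1, 10, 8] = (0 3 9 1 11 8 2)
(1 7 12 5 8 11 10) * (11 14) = (1 7 12 5 8 14 11 10) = [0, 7, 2, 3, 4, 8, 6, 12, 14, 9, 1, 10, 5, 13, 11]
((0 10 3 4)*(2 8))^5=((0 10 3 4)(2 8))^5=(0 10 3 4)(2 8)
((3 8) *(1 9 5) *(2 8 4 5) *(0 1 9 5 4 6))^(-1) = ((0 1 5 9 2 8 3 6))^(-1) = (0 6 3 8 2 9 5 1)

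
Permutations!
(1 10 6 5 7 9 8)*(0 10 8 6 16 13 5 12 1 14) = (0 10 16 13 5 7 9 6 12 1 8 14) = [10, 8, 2, 3, 4, 7, 12, 9, 14, 6, 16, 11, 1, 5, 0, 15, 13]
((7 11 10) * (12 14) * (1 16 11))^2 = (1 11 7 16 10)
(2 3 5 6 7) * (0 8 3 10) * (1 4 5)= (0 8 3 1 4 5 6 7 2 10)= [8, 4, 10, 1, 5, 6, 7, 2, 3, 9, 0]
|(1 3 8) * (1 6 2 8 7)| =3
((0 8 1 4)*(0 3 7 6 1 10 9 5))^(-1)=(0 5 9 10 8)(1 6 7 3 4)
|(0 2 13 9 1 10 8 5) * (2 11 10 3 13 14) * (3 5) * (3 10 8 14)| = 11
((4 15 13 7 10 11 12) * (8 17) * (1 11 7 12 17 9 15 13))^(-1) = ((1 11 17 8 9 15)(4 13 12)(7 10))^(-1) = (1 15 9 8 17 11)(4 12 13)(7 10)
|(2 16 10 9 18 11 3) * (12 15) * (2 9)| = 12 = |(2 16 10)(3 9 18 11)(12 15)|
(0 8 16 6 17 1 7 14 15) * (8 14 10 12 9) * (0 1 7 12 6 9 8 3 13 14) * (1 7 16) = (1 12 8)(3 13 14 15 7 10 6 17 16 9) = [0, 12, 2, 13, 4, 5, 17, 10, 1, 3, 6, 11, 8, 14, 15, 7, 9, 16]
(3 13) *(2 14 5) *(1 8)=(1 8)(2 14 5)(3 13)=[0, 8, 14, 13, 4, 2, 6, 7, 1, 9, 10, 11, 12, 3, 5]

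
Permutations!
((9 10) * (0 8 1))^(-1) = ((0 8 1)(9 10))^(-1) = (0 1 8)(9 10)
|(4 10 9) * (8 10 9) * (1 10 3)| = 4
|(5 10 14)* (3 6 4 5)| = |(3 6 4 5 10 14)| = 6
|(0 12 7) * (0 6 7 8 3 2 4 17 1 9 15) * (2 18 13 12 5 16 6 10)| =|(0 5 16 6 7 10 2 4 17 1 9 15)(3 18 13 12 8)| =60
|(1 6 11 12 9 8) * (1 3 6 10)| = |(1 10)(3 6 11 12 9 8)| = 6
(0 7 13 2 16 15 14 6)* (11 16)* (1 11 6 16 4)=(0 7 13 2 6)(1 11 4)(14 16 15)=[7, 11, 6, 3, 1, 5, 0, 13, 8, 9, 10, 4, 12, 2, 16, 14, 15]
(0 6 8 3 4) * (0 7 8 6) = (3 4 7 8) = [0, 1, 2, 4, 7, 5, 6, 8, 3]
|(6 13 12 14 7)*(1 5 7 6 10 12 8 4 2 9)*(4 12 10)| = |(1 5 7 4 2 9)(6 13 8 12 14)| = 30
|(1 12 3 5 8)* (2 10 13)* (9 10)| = |(1 12 3 5 8)(2 9 10 13)| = 20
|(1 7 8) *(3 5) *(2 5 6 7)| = |(1 2 5 3 6 7 8)| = 7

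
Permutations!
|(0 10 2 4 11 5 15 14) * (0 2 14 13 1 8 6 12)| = 13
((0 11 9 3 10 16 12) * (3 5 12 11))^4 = (0 11)(3 9)(5 10)(12 16)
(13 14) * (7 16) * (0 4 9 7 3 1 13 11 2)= (0 4 9 7 16 3 1 13 14 11 2)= [4, 13, 0, 1, 9, 5, 6, 16, 8, 7, 10, 2, 12, 14, 11, 15, 3]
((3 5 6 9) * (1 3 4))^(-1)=(1 4 9 6 5 3)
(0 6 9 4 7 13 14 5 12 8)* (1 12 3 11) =(0 6 9 4 7 13 14 5 3 11 1 12 8) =[6, 12, 2, 11, 7, 3, 9, 13, 0, 4, 10, 1, 8, 14, 5]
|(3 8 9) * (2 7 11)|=|(2 7 11)(3 8 9)|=3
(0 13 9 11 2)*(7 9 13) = [7, 1, 0, 3, 4, 5, 6, 9, 8, 11, 10, 2, 12, 13] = (13)(0 7 9 11 2)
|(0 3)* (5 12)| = |(0 3)(5 12)| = 2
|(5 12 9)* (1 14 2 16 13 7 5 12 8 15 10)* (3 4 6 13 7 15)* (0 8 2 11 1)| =24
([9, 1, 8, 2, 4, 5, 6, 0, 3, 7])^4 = [9, 1, 8, 2, 4, 5, 6, 0, 3, 7]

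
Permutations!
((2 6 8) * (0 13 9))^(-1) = (0 9 13)(2 8 6) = ((0 13 9)(2 6 8))^(-1)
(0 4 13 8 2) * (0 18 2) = (0 4 13 8)(2 18) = [4, 1, 18, 3, 13, 5, 6, 7, 0, 9, 10, 11, 12, 8, 14, 15, 16, 17, 2]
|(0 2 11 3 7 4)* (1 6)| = 6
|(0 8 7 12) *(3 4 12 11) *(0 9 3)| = 4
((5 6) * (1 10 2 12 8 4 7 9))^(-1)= (1 9 7 4 8 12 2 10)(5 6)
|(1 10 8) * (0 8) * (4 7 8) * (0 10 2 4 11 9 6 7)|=9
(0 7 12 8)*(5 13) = (0 7 12 8)(5 13) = [7, 1, 2, 3, 4, 13, 6, 12, 0, 9, 10, 11, 8, 5]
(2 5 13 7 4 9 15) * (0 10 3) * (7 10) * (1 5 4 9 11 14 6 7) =[1, 5, 4, 0, 11, 13, 7, 9, 8, 15, 3, 14, 12, 10, 6, 2] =(0 1 5 13 10 3)(2 4 11 14 6 7 9 15)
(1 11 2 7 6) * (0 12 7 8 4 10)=[12, 11, 8, 3, 10, 5, 1, 6, 4, 9, 0, 2, 7]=(0 12 7 6 1 11 2 8 4 10)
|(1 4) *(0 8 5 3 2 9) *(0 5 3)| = |(0 8 3 2 9 5)(1 4)| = 6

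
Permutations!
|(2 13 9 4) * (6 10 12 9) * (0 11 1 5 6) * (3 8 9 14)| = 14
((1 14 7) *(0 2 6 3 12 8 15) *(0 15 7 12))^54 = ((15)(0 2 6 3)(1 14 12 8 7))^54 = (15)(0 6)(1 7 8 12 14)(2 3)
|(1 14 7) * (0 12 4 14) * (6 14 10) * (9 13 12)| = 10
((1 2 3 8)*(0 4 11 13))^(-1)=((0 4 11 13)(1 2 3 8))^(-1)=(0 13 11 4)(1 8 3 2)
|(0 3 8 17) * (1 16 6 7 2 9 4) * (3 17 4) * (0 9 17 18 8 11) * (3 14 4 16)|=14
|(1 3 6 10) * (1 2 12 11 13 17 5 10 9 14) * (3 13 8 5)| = 42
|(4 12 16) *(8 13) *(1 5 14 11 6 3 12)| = |(1 5 14 11 6 3 12 16 4)(8 13)| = 18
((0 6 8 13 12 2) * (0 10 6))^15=((2 10 6 8 13 12))^15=(2 8)(6 12)(10 13)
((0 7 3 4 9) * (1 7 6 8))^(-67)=((0 6 8 1 7 3 4 9))^(-67)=(0 3 8 9 7 6 4 1)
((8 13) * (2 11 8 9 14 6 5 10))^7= ((2 11 8 13 9 14 6 5 10))^7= (2 5 14 13 11 10 6 9 8)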